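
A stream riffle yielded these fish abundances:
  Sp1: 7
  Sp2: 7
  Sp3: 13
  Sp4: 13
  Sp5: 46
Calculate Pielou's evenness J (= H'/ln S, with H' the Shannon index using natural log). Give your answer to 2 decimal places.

0.82

Total N = 7+7+13+13+46 = 86, so the proportions are 0.0814, 0.0814, 0.1512, 0.1512, 0.5349 (working shown to 4 dp, full precision carried).
H' = −Σ pᵢ ln pᵢ = −((-0.2042) + (-0.2042) + (-0.2856) + (-0.2856) + (-0.3347)) = 1.3142.
With S = 5 species, ln S = 1.6094, so J = 1.3142/1.6094 = 0.8166, i.e. 0.82 to 2 decimal places.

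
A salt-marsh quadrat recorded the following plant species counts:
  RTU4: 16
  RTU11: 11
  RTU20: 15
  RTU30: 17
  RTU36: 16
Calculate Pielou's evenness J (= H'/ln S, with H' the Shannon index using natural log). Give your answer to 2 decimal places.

0.99

Total N = 16+11+15+17+16 = 75, so the proportions are 0.2133, 0.1467, 0.2, 0.2267, 0.2133 (working shown to 4 dp, full precision carried).
H' = −Σ pᵢ ln pᵢ = −((-0.3296) + (-0.2815) + (-0.3219) + (-0.3364) + (-0.3296)) = 1.5990.
With S = 5 species, ln S = 1.6094, so J = 1.5990/1.6094 = 0.9935, i.e. 0.99 to 2 decimal places.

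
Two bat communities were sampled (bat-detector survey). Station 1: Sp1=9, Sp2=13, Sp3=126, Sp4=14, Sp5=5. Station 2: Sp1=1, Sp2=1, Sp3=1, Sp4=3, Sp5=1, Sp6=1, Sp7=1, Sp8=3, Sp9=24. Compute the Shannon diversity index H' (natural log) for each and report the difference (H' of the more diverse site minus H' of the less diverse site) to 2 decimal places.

Station 1: N=167, proportions 0.053892, 0.077844, 0.754491, 0.083832, 0.02994, giving H' = 0.881557 (working shown to 6 dp, full precision carried).
Station 2: N=36, proportions 0.027778, 0.027778, 0.027778, 0.083333, 0.027778, 0.027778, 0.027778, 0.083333, 0.666667, giving H' = 1.281714.
Difference = |0.881557 − 1.281714| = 0.400157, i.e. 0.40 to 2 decimal places.

0.40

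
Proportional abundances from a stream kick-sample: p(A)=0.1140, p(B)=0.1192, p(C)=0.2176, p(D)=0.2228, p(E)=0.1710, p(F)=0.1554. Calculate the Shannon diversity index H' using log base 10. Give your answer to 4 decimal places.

Each pᵢ log₁₀ pᵢ term (working shown to 6 dp, full precision carried): 0.114×(-0.943095)=-0.107513, 0.1192×(-0.923724)=-0.110108, 0.2176×(-0.662341)=-0.144125, 0.2228×(-0.652085)=-0.145284, 0.171×(-0.767004)=-0.131158, 0.1554×(-0.808549)=-0.125649.
Sum = -0.763837, so H' = 0.7638.

0.7638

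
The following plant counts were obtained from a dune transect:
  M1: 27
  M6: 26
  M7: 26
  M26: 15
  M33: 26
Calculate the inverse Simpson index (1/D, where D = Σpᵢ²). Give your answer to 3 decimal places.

4.829

Total N = 27+26+26+15+26 = 120, so the proportions are 0.225, 0.2166667, 0.2166667, 0.125, 0.2166667 (working shown to 7 dp, full precision carried).
D = 0.225² + 0.2166667² + 0.2166667² + 0.125² + 0.2166667² = 0.0506250 + 0.0469444 + 0.0469444 + 0.0156250 + 0.0469444 = 0.2070833.
So 1/D = 4.82897, i.e. 4.829 to 3 decimal places.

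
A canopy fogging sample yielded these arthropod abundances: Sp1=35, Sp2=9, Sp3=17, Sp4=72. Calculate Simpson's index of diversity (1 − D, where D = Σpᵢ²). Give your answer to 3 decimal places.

Total N = 35+9+17+72 = 133, so the proportions are 0.26316, 0.06767, 0.12782, 0.54135 (working shown to 5 dp, full precision carried).
D = 0.26316² + 0.06767² + 0.12782² + 0.54135² = 0.06925 + 0.00458 + 0.01634 + 0.29306 = 0.38323.
So 1 − D = 0.61677, i.e. 0.617 to 3 decimal places.

0.617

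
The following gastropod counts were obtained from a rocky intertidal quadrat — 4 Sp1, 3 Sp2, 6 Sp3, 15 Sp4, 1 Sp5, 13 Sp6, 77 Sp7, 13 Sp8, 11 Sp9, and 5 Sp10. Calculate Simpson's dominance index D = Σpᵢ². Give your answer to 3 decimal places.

Total N = 4+3+6+15+1+13+77+13+11+5 = 148, so the proportions are 0.02703, 0.02027, 0.04054, 0.10135, 0.00676, 0.08784, 0.52027, 0.08784, 0.07432, 0.03378 (working shown to 5 dp, full precision carried).
D = 0.02703² + 0.02027² + 0.04054² + 0.10135² + 0.00676² + 0.08784² + 0.52027² + 0.08784² + 0.07432² + 0.03378² = 0.00073 + 0.00041 + 0.00164 + 0.01027 + 0.00005 + 0.00772 + 0.27068 + 0.00772 + 0.00552 + 0.00114 = 0.30588.
To 3 decimal places, D = 0.306.

0.306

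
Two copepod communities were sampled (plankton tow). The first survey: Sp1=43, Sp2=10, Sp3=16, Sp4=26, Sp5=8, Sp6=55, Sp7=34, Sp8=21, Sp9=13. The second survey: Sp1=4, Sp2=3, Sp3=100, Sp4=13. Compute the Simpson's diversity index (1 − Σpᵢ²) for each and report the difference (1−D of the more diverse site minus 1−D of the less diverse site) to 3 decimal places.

0.556

The first survey: N=226, proportions 0.19027, 0.04425, 0.0708, 0.11504, 0.0354, 0.24336, 0.15044, 0.09292, 0.05752, giving 1−D = 0.84854 (working shown to 5 dp, full precision carried).
The second survey: N=120, proportions 0.03333, 0.025, 0.83333, 0.10833, giving 1−D = 0.29208.
Difference = |0.84854 − 0.29208| = 0.55646, i.e. 0.556 to 3 decimal places.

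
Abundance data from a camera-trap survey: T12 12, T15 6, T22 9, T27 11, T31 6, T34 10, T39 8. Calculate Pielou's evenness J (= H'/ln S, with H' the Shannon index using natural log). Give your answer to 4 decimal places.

Total N = 12+6+9+11+6+10+8 = 62, so the proportions are 0.193548, 0.096774, 0.145161, 0.177419, 0.096774, 0.16129, 0.129032 (working shown to 6 dp, full precision carried).
H' = −Σ pᵢ ln pᵢ = −((-0.317851) + (-0.226004) + (-0.280148) + (-0.306800) + (-0.226004) + (-0.294282) + (-0.264218)) = 1.915308.
With S = 7 species, ln S = 1.945910, so J = 1.915308/1.945910 = 0.984274, i.e. 0.9843 to 4 decimal places.

0.9843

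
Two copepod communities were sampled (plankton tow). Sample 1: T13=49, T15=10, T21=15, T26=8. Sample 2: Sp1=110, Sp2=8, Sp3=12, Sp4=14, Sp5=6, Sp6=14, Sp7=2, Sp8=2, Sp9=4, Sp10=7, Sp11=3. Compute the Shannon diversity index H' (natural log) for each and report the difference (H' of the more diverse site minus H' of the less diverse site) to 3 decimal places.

0.402

Sample 1: N=82, proportions 0.59756, 0.12195, 0.18293, 0.09756, giving H' = 1.10207 (working shown to 5 dp, full precision carried).
Sample 2: N=182, proportions 0.6044, 0.04396, 0.06593, 0.07692, 0.03297, 0.07692, 0.01099, 0.01099, 0.02198, 0.03846, 0.01648, giving H' = 1.50408.
Difference = |1.10207 − 1.50408| = 0.40201, i.e. 0.402 to 3 decimal places.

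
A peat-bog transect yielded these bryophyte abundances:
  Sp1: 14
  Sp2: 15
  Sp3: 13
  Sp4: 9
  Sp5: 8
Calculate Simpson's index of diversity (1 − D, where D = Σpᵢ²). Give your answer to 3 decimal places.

Total N = 14+15+13+9+8 = 59, so the proportions are 0.23729, 0.25424, 0.22034, 0.15254, 0.13559 (working shown to 5 dp, full precision carried).
D = 0.23729² + 0.25424² + 0.22034² + 0.15254² + 0.13559² = 0.05631 + 0.06464 + 0.04855 + 0.02327 + 0.01839 = 0.21115.
So 1 − D = 0.78885, i.e. 0.789 to 3 decimal places.

0.789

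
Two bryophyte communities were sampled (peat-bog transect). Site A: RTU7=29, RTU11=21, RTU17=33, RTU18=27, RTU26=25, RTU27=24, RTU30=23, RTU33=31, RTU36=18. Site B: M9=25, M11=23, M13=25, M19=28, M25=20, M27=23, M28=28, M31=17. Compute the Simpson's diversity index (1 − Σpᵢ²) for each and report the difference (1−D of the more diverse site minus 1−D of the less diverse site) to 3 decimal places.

Site A: N=231, proportions 0.12554, 0.09091, 0.14286, 0.11688, 0.10823, 0.1039, 0.09957, 0.1342, 0.07792, giving 1−D = 0.88540 (working shown to 5 dp, full precision carried).
Site B: N=189, proportions 0.13228, 0.12169, 0.13228, 0.14815, 0.10582, 0.12169, 0.14815, 0.08995, giving 1−D = 0.87220.
Difference = |0.88540 − 0.87220| = 0.01320, i.e. 0.013 to 3 decimal places.

0.013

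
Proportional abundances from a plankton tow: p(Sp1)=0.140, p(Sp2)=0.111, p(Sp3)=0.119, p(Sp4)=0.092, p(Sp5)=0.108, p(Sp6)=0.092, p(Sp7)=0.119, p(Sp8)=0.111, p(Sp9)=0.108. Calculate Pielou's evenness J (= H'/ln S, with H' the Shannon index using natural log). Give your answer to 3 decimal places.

H' = −Σ pᵢ ln pᵢ = −((-0.27526) + (-0.24400) + (-0.25331) + (-0.21951) + (-0.24037) + (-0.21951) + (-0.25331) + (-0.24400) + (-0.24037)) = 2.18963 (working shown to 5 dp, full precision carried).
With S = 9 species, ln S = 2.19722, so J = 2.18963/2.19722 = 0.99654, i.e. 0.997 to 3 decimal places.

0.997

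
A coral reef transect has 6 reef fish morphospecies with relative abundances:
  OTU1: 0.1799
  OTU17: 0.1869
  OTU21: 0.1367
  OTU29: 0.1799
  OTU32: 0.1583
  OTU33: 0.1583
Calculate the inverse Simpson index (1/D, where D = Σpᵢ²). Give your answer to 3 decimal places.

5.936

D = 0.1799² + 0.1869² + 0.1367² + 0.1799² + 0.1583² + 0.1583² = 0.0323640 + 0.0349316 + 0.0186869 + 0.0323640 + 0.0250589 + 0.0250589 = 0.1684643 (working shown to 7 dp, full precision carried).
So 1/D = 5.93598, i.e. 5.936 to 3 decimal places.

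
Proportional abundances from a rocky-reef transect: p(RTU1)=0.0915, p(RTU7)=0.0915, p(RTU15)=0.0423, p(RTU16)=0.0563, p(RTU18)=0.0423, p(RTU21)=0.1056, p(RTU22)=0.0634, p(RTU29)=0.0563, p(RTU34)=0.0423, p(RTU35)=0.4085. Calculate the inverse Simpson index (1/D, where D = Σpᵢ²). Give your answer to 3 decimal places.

D = 0.0915² + 0.0915² + 0.0423² + 0.0563² + 0.0423² + 0.1056² + 0.0634² + 0.0563² + 0.0423² + 0.4085² = 0.0083722 + 0.0083722 + 0.0017893 + 0.0031697 + 0.0017893 + 0.0111514 + 0.0040196 + 0.0031697 + 0.0017893 + 0.1668722 = 0.2104949 (working shown to 7 dp, full precision carried).
So 1/D = 4.75071, i.e. 4.751 to 3 decimal places.

4.751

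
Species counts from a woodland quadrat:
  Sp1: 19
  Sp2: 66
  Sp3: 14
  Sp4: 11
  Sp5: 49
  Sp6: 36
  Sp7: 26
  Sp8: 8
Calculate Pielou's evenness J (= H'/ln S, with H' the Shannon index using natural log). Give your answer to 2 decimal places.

Total N = 19+66+14+11+49+36+26+8 = 229, so the proportions are 0.083, 0.2882, 0.0611, 0.048, 0.214, 0.1572, 0.1135, 0.0349 (working shown to 4 dp, full precision carried).
H' = −Σ pᵢ ln pᵢ = −((-0.2065) + (-0.3586) + (-0.1709) + (-0.1458) + (-0.3299) + (-0.2909) + (-0.2470) + (-0.1172)) = 1.8667.
With S = 8 species, ln S = 2.0794, so J = 1.8667/2.0794 = 0.8977, i.e. 0.90 to 2 decimal places.

0.90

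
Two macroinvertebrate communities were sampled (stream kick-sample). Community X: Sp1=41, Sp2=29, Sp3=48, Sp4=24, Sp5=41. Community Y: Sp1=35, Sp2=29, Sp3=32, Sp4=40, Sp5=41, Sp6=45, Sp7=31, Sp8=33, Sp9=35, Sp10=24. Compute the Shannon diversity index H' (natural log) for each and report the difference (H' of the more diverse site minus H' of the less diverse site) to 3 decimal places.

0.708

Community X: N=183, proportions 0.22404, 0.15847, 0.2623, 0.13115, 0.22404, giving H' = 1.57968 (working shown to 5 dp, full precision carried).
Community Y: N=345, proportions 0.10145, 0.08406, 0.09275, 0.11594, 0.11884, 0.13043, 0.08986, 0.09565, 0.10145, 0.06957, giving H' = 2.28803.
Difference = |1.57968 − 2.28803| = 0.70835, i.e. 0.708 to 3 decimal places.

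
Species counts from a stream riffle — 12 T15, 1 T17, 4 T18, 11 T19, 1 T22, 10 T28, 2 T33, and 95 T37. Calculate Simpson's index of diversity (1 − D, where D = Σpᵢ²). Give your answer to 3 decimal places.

0.491

Total N = 12+1+4+11+1+10+2+95 = 136, so the proportions are 0.08824, 0.00735, 0.02941, 0.08088, 0.00735, 0.07353, 0.01471, 0.69853 (working shown to 5 dp, full precision carried).
D = 0.08824² + 0.00735² + 0.02941² + 0.08088² + 0.00735² + 0.07353² + 0.01471² + 0.69853² = 0.00779 + 0.00005 + 0.00087 + 0.00654 + 0.00005 + 0.00541 + 0.00022 + 0.48794 = 0.50887.
So 1 − D = 0.49113, i.e. 0.491 to 3 decimal places.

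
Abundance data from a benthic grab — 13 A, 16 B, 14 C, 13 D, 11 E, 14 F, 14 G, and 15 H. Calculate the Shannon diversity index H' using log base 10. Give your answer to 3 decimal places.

Total N = 13+16+14+13+11+14+14+15 = 110, so the proportions are 0.11818, 0.14545, 0.12727, 0.11818, 0.1, 0.12727, 0.12727, 0.13636 (working shown to 5 dp, full precision carried).
Each pᵢ log₁₀ pᵢ term: 0.11818×(-0.92745)=-0.10961, 0.14545×(-0.83727)=-0.12179, 0.12727×(-0.89526)=-0.11394, 0.11818×(-0.92745)=-0.10961, 0.1×(-1.00000)=-0.10000, 0.12727×(-0.89526)=-0.11394, 0.12727×(-0.89526)=-0.11394, 0.13636×(-0.86530)=-0.11800.
Sum = -0.90082, so H' = 0.901.

0.901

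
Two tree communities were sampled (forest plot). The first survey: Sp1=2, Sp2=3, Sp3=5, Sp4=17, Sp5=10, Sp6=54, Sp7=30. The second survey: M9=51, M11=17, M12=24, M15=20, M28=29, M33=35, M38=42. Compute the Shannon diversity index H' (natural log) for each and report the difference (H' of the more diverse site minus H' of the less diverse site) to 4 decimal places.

0.4014

The first survey: N=121, proportions 0.016529, 0.024793, 0.041322, 0.140496, 0.082645, 0.446281, 0.247934, giving H' = 1.478759 (working shown to 6 dp, full precision carried).
The second survey: N=218, proportions 0.233945, 0.077982, 0.110092, 0.091743, 0.133028, 0.16055, 0.192661, giving H' = 1.880153.
Difference = |1.478759 − 1.880153| = 0.401394, i.e. 0.4014 to 4 decimal places.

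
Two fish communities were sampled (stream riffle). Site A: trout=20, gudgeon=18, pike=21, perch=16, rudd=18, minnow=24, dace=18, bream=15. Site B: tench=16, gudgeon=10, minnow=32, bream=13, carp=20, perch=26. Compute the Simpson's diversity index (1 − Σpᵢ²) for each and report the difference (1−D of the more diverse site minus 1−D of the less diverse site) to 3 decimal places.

Site A: N=150, proportions 0.13333, 0.12, 0.14, 0.10667, 0.12, 0.16, 0.12, 0.1, giving 1−D = 0.87244 (working shown to 5 dp, full precision carried).
Site B: N=117, proportions 0.13675, 0.08547, 0.2735, 0.11111, 0.17094, 0.22222, giving 1−D = 0.80824.
Difference = |0.87244 − 0.80824| = 0.06420, i.e. 0.064 to 3 decimal places.

0.064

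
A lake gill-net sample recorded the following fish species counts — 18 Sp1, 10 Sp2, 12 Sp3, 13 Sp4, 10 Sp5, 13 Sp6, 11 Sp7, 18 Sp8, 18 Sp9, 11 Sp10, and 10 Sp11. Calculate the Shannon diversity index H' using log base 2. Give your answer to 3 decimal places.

3.419

Total N = 18+10+12+13+10+13+11+18+18+11+10 = 144, so the proportions are 0.125, 0.06944, 0.08333, 0.09028, 0.06944, 0.09028, 0.07639, 0.125, 0.125, 0.07639, 0.06944 (working shown to 5 dp, full precision carried).
Each pᵢ log₂ pᵢ term: 0.125×(-3.00000)=-0.37500, 0.06944×(-3.84800)=-0.26722, 0.08333×(-3.58496)=-0.29875, 0.09028×(-3.46949)=-0.31322, 0.06944×(-3.84800)=-0.26722, 0.09028×(-3.46949)=-0.31322, 0.07639×(-3.71049)=-0.28344, 0.125×(-3.00000)=-0.37500, 0.125×(-3.00000)=-0.37500, 0.07639×(-3.71049)=-0.28344, 0.06944×(-3.84800)=-0.26722.
Sum = -3.41873, so H' = 3.419.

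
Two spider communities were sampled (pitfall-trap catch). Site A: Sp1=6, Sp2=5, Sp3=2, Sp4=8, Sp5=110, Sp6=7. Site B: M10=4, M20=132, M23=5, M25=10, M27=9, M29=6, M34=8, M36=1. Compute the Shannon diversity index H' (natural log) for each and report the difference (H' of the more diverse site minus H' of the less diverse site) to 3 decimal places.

0.188

Site A: N=138, proportions 0.04348, 0.03623, 0.01449, 0.05797, 0.7971, 0.05072, giving H' = 0.81498 (working shown to 5 dp, full precision carried).
Site B: N=175, proportions 0.02286, 0.75429, 0.02857, 0.05714, 0.05143, 0.03429, 0.04571, 0.00571, giving H' = 1.00302.
Difference = |0.81498 − 1.00302| = 0.18804, i.e. 0.188 to 3 decimal places.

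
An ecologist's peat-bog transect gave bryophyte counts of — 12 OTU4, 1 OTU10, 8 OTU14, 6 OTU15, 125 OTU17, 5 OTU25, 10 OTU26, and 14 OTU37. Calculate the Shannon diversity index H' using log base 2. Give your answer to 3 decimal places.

Total N = 12+1+8+6+125+5+10+14 = 181, so the proportions are 0.0663, 0.00552, 0.0442, 0.03315, 0.69061, 0.02762, 0.05525, 0.07735 (working shown to 5 dp, full precision carried).
Each pᵢ log₂ pᵢ term: 0.0663×(-3.91488)=-0.25955, 0.00552×(-7.49985)=-0.04144, 0.0442×(-4.49985)=-0.19889, 0.03315×(-4.91488)=-0.16292, 0.69061×(-0.53406)=-0.36883, 0.02762×(-5.17792)=-0.14304, 0.05525×(-4.17792)=-0.23082, 0.07735×(-3.69249)=-0.28561.
Sum = -1.69109, so H' = 1.691.

1.691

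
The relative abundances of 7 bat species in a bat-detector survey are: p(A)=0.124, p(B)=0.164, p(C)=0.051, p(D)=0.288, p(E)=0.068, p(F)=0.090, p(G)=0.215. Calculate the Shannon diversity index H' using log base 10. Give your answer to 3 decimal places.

0.780

Each pᵢ log₁₀ pᵢ term (working shown to 5 dp, full precision carried): 0.124×(-0.90658)=-0.11242, 0.164×(-0.78516)=-0.12877, 0.051×(-1.29243)=-0.06591, 0.288×(-0.54061)=-0.15569, 0.068×(-1.16749)=-0.07939, 0.09×(-1.04576)=-0.09412, 0.215×(-0.66756)=-0.14353.
Sum = -0.77982, so H' = 0.780.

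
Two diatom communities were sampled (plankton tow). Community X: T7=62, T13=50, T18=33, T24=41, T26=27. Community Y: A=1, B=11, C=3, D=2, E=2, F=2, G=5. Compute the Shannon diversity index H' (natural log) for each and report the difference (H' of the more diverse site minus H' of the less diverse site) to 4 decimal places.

0.0800

Community X: N=213, proportions 0.29108, 0.234742, 0.15493, 0.192488, 0.126761, giving H' = 1.567338 (working shown to 6 dp, full precision carried).
Community Y: N=26, proportions 0.038462, 0.423077, 0.115385, 0.076923, 0.076923, 0.076923, 0.192308, giving H' = 1.647375.
Difference = |1.567338 − 1.647375| = 0.080037, i.e. 0.0800 to 4 decimal places.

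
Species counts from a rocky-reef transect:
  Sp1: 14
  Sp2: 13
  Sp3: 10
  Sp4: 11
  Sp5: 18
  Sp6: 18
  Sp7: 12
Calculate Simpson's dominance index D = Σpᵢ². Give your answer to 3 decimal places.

0.150

Total N = 14+13+10+11+18+18+12 = 96, so the proportions are 0.14583, 0.13542, 0.10417, 0.11458, 0.1875, 0.1875, 0.125 (working shown to 5 dp, full precision carried).
D = 0.14583² + 0.13542² + 0.10417² + 0.11458² + 0.1875² + 0.1875² + 0.125² = 0.02127 + 0.01834 + 0.01085 + 0.01313 + 0.03516 + 0.03516 + 0.01562 = 0.14952.
To 3 decimal places, D = 0.150.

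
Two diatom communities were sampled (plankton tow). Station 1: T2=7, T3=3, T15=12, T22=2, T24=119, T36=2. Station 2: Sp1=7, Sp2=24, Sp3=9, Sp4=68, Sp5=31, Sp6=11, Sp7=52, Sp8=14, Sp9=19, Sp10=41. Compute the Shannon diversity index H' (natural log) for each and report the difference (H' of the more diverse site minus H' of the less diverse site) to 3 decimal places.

1.356

Station 1: N=145, proportions 0.04828, 0.02069, 0.08276, 0.01379, 0.82069, 0.01379, giving H' = 0.71312 (working shown to 5 dp, full precision carried).
Station 2: N=276, proportions 0.02536, 0.08696, 0.03261, 0.24638, 0.11232, 0.03986, 0.18841, 0.05072, 0.06884, 0.14855, giving H' = 2.06954.
Difference = |0.71312 − 2.06954| = 1.35642, i.e. 1.356 to 3 decimal places.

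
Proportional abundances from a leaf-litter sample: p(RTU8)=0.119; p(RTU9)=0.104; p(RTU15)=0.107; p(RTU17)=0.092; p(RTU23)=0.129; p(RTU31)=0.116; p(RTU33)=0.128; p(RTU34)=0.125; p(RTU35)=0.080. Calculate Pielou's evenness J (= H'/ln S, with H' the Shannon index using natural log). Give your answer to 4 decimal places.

0.9951

H' = −Σ pᵢ ln pᵢ = −((-0.253307) + (-0.235390) + (-0.239137) + (-0.219509) + (-0.264185) + (-0.249883) + (-0.263133) + (-0.259930) + (-0.202058)) = 2.186532 (working shown to 6 dp, full precision carried).
With S = 9 species, ln S = 2.197225, so J = 2.186532/2.197225 = 0.995134, i.e. 0.9951 to 4 decimal places.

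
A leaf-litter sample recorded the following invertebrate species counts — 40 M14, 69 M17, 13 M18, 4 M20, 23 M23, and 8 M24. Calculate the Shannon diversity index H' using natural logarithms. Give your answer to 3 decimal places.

Total N = 40+69+13+4+23+8 = 157, so the proportions are 0.25478, 0.43949, 0.0828, 0.02548, 0.1465, 0.05096 (working shown to 5 dp, full precision carried).
Each pᵢ ln pᵢ term: 0.25478×(-1.36737)=-0.34837, 0.43949×(-0.82214)=-0.36132, 0.0828×(-2.49130)=-0.20629, 0.02548×(-3.66995)=-0.09350, 0.1465×(-1.92075)=-0.28138, 0.05096×(-2.97680)=-0.15168.
Sum = -1.44255, so H' = 1.443.

1.443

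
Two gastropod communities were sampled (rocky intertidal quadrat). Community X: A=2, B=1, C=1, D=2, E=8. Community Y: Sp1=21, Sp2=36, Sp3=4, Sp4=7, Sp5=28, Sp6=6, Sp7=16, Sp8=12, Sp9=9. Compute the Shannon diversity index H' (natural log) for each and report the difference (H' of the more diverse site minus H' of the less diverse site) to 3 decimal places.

Community X: N=14, proportions 0.14286, 0.07143, 0.07143, 0.14286, 0.57143, giving H' = 1.25276 (working shown to 5 dp, full precision carried).
Community Y: N=139, proportions 0.15108, 0.25899, 0.02878, 0.05036, 0.20144, 0.04317, 0.11511, 0.08633, 0.06475, giving H' = 1.98400.
Difference = |1.25276 − 1.98400| = 0.73124, i.e. 0.731 to 3 decimal places.

0.731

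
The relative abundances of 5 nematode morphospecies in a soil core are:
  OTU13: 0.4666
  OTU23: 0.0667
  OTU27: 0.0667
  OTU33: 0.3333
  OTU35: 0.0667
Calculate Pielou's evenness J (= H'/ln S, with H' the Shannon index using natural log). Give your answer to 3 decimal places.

0.785

H' = −Σ pᵢ ln pᵢ = −((-0.35568) + (-0.18059) + (-0.18059) + (-0.36620) + (-0.18059)) = 1.26366 (working shown to 5 dp, full precision carried).
With S = 5 species, ln S = 1.60944, so J = 1.26366/1.60944 = 0.78516, i.e. 0.785 to 3 decimal places.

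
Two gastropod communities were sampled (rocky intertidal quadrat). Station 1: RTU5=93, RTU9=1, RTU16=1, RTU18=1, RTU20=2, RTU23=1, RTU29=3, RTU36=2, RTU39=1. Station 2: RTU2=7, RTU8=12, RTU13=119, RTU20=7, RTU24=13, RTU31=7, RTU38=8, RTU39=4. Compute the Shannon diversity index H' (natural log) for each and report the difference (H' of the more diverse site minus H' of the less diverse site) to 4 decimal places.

0.6684

Station 1: N=105, proportions 0.885714, 0.009524, 0.009524, 0.009524, 0.019048, 0.009524, 0.028571, 0.019048, 0.009524, giving H' = 0.581578 (working shown to 6 dp, full precision carried).
Station 2: N=177, proportions 0.039548, 0.067797, 0.672316, 0.039548, 0.073446, 0.039548, 0.045198, 0.022599, giving H' = 1.250027.
Difference = |0.581578 − 1.250027| = 0.668449, i.e. 0.6684 to 4 decimal places.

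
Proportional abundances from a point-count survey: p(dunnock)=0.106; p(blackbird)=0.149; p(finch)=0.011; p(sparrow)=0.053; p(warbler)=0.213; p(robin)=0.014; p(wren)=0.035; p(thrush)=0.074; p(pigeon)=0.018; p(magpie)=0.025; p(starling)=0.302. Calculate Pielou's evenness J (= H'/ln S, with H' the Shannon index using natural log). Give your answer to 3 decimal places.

H' = −Σ pᵢ ln pᵢ = −((-0.23790) + (-0.28367) + (-0.04961) + (-0.15569) + (-0.32940) + (-0.05976) + (-0.11733) + (-0.19267) + (-0.07231) + (-0.09222) + (-0.36159)) = 1.95215 (working shown to 5 dp, full precision carried).
With S = 11 species, ln S = 2.39790, so J = 1.95215/2.39790 = 0.81411, i.e. 0.814 to 3 decimal places.

0.814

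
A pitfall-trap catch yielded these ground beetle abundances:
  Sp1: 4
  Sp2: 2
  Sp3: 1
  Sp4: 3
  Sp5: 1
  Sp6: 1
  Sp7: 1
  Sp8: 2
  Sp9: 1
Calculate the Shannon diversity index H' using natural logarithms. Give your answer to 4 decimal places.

Total N = 4+2+1+3+1+1+1+2+1 = 16, so the proportions are 0.25, 0.125, 0.0625, 0.1875, 0.0625, 0.0625, 0.0625, 0.125, 0.0625 (working shown to 6 dp, full precision carried).
Each pᵢ ln pᵢ term: 0.25×(-1.386294)=-0.346574, 0.125×(-2.079442)=-0.259930, 0.0625×(-2.772589)=-0.173287, 0.1875×(-1.673976)=-0.313871, 0.0625×(-2.772589)=-0.173287, 0.0625×(-2.772589)=-0.173287, 0.0625×(-2.772589)=-0.173287, 0.125×(-2.079442)=-0.259930, 0.0625×(-2.772589)=-0.173287.
Sum = -2.046739, so H' = 2.0467.

2.0467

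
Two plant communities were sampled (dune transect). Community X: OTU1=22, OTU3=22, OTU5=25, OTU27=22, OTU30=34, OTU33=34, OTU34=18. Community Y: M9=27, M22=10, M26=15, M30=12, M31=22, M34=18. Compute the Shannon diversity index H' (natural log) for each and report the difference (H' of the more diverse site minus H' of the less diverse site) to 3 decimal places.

0.184

Community X: N=177, proportions 0.124294, 0.124294, 0.141243, 0.124294, 0.19209, 0.19209, 0.101695, giving H' = 1.920218 (working shown to 6 dp, full precision carried).
Community Y: N=104, proportions 0.259615, 0.096154, 0.144231, 0.115385, 0.211538, 0.173077, giving H' = 1.735903.
Difference = |1.920218 − 1.735903| = 0.184315, i.e. 0.184 to 3 decimal places.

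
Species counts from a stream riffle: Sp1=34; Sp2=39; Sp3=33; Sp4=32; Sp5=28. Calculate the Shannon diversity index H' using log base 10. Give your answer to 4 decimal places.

0.6965

Total N = 34+39+33+32+28 = 166, so the proportions are 0.204819, 0.23494, 0.198795, 0.192771, 0.168675 (working shown to 6 dp, full precision carried).
Each pᵢ log₁₀ pᵢ term: 0.204819×(-0.688629)=-0.141045, 0.23494×(-0.629043)=-0.147787, 0.198795×(-0.701594)=-0.139474, 0.192771×(-0.714958)=-0.137823, 0.168675×(-0.772950)=-0.130377.
Sum = -0.696506, so H' = 0.6965.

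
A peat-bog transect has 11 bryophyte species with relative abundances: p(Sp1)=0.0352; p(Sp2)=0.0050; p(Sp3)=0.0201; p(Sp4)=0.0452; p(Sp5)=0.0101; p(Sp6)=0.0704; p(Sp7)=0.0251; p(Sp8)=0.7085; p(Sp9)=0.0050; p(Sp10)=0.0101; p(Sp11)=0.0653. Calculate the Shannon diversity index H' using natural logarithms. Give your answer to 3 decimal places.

1.184

Each pᵢ ln pᵢ term (working shown to 5 dp, full precision carried): 0.0352×(-3.34671)=-0.11780, 0.005×(-5.29832)=-0.02649, 0.0201×(-3.90704)=-0.07853, 0.0452×(-3.09666)=-0.13997, 0.0101×(-4.59522)=-0.04641, 0.0704×(-2.65356)=-0.18681, 0.0251×(-3.68489)=-0.09249, 0.7085×(-0.34461)=-0.24415, 0.005×(-5.29832)=-0.02649, 0.0101×(-4.59522)=-0.04641, 0.0653×(-2.72876)=-0.17819.
Sum = -1.18375, so H' = 1.184.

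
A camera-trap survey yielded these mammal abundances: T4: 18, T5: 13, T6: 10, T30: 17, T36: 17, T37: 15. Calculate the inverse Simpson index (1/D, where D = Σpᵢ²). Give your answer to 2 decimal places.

5.80

Total N = 18+13+10+17+17+15 = 90, so the proportions are 0.2, 0.144444, 0.111111, 0.188889, 0.188889, 0.166667 (working shown to 6 dp, full precision carried).
D = 0.2² + 0.144444² + 0.111111² + 0.188889² + 0.188889² + 0.166667² = 0.040000 + 0.020864 + 0.012346 + 0.035679 + 0.035679 + 0.027778 = 0.172346.
So 1/D = 5.8023, i.e. 5.80 to 2 decimal places.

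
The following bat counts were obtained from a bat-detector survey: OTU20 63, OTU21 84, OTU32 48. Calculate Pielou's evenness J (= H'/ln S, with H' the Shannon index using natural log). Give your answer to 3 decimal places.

0.977

Total N = 63+84+48 = 195, so the proportions are 0.32308, 0.43077, 0.24615 (working shown to 5 dp, full precision carried).
H' = −Σ pᵢ ln pᵢ = −((-0.36503) + (-0.36279) + (-0.34506)) = 1.07288.
With S = 3 species, ln S = 1.09861, so J = 1.07288/1.09861 = 0.97658, i.e. 0.977 to 3 decimal places.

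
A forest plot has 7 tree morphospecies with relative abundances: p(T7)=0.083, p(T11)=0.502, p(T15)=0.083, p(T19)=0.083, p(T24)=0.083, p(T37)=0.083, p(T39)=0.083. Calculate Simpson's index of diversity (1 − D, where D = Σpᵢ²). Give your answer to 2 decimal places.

D = 0.083² + 0.502² + 0.083² + 0.083² + 0.083² + 0.083² + 0.083² = 0.0069 + 0.2520 + 0.0069 + 0.0069 + 0.0069 + 0.0069 + 0.0069 = 0.2933 (working shown to 4 dp, full precision carried).
So 1 − D = 0.7067, i.e. 0.71 to 2 decimal places.

0.71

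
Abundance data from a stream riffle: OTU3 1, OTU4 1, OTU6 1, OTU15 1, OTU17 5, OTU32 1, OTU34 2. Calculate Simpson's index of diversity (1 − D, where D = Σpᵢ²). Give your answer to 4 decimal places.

0.7639

Total N = 1+1+1+1+5+1+2 = 12, so the proportions are 0.083333, 0.083333, 0.083333, 0.083333, 0.416667, 0.083333, 0.166667 (working shown to 6 dp, full precision carried).
D = 0.083333² + 0.083333² + 0.083333² + 0.083333² + 0.416667² + 0.083333² + 0.166667² = 0.006944 + 0.006944 + 0.006944 + 0.006944 + 0.173611 + 0.006944 + 0.027778 = 0.236111.
So 1 − D = 0.763889, i.e. 0.7639 to 4 decimal places.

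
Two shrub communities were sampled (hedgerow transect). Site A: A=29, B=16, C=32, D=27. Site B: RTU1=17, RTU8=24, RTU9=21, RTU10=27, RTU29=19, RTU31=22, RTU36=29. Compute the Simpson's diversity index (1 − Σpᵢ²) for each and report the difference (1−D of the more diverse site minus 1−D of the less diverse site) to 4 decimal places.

Site A: N=104, proportions 0.278846, 0.153846, 0.307692, 0.259615, giving 1−D = 0.736501 (working shown to 6 dp, full precision carried).
Site B: N=159, proportions 0.106918, 0.150943, 0.132075, 0.169811, 0.119497, 0.138365, 0.18239, giving 1−D = 0.852814.
Difference = |0.736501 − 0.852814| = 0.116313, i.e. 0.1163 to 4 decimal places.

0.1163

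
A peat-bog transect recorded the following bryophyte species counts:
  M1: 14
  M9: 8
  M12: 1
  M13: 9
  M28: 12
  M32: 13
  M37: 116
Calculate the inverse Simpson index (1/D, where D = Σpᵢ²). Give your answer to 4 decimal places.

2.1210

Total N = 14+8+1+9+12+13+116 = 173, so the proportions are 0.0809249, 0.0462428, 0.0057803, 0.0520231, 0.0693642, 0.0751445, 0.6705202 (working shown to 7 dp, full precision carried).
D = 0.0809249² + 0.0462428² + 0.0057803² + 0.0520231² + 0.0693642² + 0.0751445² + 0.6705202² = 0.0065488 + 0.0021384 + 0.0000334 + 0.0027064 + 0.0048114 + 0.0056467 + 0.4495974 = 0.4714825.
So 1/D = 2.120969, i.e. 2.1210 to 4 decimal places.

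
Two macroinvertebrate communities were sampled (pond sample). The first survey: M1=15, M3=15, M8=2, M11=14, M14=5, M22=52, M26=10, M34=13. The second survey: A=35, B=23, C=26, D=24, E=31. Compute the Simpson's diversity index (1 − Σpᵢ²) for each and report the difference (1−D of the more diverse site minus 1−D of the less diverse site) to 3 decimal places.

The first survey: N=126, proportions 0.11905, 0.11905, 0.01587, 0.11111, 0.03968, 0.4127, 0.07937, 0.10317, giving 1−D = 0.77022 (working shown to 5 dp, full precision carried).
The second survey: N=139, proportions 0.2518, 0.16547, 0.18705, 0.17266, 0.22302, giving 1−D = 0.79468.
Difference = |0.77022 − 0.79468| = 0.02446, i.e. 0.024 to 3 decimal places.

0.024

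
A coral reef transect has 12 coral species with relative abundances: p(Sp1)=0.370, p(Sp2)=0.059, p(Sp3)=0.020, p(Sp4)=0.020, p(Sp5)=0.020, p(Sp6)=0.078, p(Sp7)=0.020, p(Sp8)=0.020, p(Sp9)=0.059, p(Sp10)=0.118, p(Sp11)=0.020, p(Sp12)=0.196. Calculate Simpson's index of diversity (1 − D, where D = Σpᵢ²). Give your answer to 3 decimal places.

0.795

D = 0.37² + 0.059² + 0.02² + 0.02² + 0.02² + 0.078² + 0.02² + 0.02² + 0.059² + 0.118² + 0.02² + 0.196² = 0.13690 + 0.00348 + 0.00040 + 0.00040 + 0.00040 + 0.00608 + 0.00040 + 0.00040 + 0.00348 + 0.01392 + 0.00040 + 0.03842 = 0.20469 (working shown to 5 dp, full precision carried).
So 1 − D = 0.79531, i.e. 0.795 to 3 decimal places.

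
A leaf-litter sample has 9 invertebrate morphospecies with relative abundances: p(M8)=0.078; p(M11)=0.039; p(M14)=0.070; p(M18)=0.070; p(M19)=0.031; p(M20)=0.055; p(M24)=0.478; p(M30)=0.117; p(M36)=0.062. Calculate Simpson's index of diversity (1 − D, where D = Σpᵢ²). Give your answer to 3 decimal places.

0.733

D = 0.078² + 0.039² + 0.07² + 0.07² + 0.031² + 0.055² + 0.478² + 0.117² + 0.062² = 0.00608 + 0.00152 + 0.00490 + 0.00490 + 0.00096 + 0.00302 + 0.22848 + 0.01369 + 0.00384 = 0.26741 (working shown to 5 dp, full precision carried).
So 1 − D = 0.73259, i.e. 0.733 to 3 decimal places.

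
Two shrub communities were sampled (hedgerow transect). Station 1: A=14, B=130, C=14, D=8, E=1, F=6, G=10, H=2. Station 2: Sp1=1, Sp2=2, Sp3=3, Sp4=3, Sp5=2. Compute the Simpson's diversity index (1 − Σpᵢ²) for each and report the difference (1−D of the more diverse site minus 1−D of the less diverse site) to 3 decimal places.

0.288

Station 1: N=185, proportions 0.07568, 0.7027, 0.07568, 0.04324, 0.00541, 0.03243, 0.05405, 0.01081, giving 1−D = 0.48877 (working shown to 5 dp, full precision carried).
Station 2: N=11, proportions 0.09091, 0.18182, 0.27273, 0.27273, 0.18182, giving 1−D = 0.77686.
Difference = |0.48877 − 0.77686| = 0.28809, i.e. 0.288 to 3 decimal places.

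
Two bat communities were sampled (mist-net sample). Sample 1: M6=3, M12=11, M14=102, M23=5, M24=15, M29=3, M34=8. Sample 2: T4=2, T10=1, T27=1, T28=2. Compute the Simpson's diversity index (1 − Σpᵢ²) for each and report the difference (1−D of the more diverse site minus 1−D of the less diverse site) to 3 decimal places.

Sample 1: N=147, proportions 0.02041, 0.07483, 0.69388, 0.03401, 0.10204, 0.02041, 0.05442, giving 1−D = 0.49757 (working shown to 5 dp, full precision carried).
Sample 2: N=6, proportions 0.33333, 0.16667, 0.16667, 0.33333, giving 1−D = 0.72222.
Difference = |0.49757 − 0.72222| = 0.22465, i.e. 0.225 to 3 decimal places.

0.225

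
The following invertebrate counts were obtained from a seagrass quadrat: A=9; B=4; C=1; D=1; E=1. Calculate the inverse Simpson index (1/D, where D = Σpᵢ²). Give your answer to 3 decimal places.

2.560

Total N = 9+4+1+1+1 = 16, so the proportions are 0.5625, 0.25, 0.0625, 0.0625, 0.0625 (working shown to 6 dp, full precision carried).
D = 0.5625² + 0.25² + 0.0625² + 0.0625² + 0.0625² = 0.316406 + 0.062500 + 0.003906 + 0.003906 + 0.003906 = 0.390625.
So 1/D = 2.56000, i.e. 2.560 to 3 decimal places.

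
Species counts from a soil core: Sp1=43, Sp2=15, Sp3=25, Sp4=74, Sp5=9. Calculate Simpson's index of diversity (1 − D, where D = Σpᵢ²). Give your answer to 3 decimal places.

0.700

Total N = 43+15+25+74+9 = 166, so the proportions are 0.25904, 0.09036, 0.1506, 0.44578, 0.05422 (working shown to 5 dp, full precision carried).
D = 0.25904² + 0.09036² + 0.1506² + 0.44578² + 0.05422² = 0.06710 + 0.00817 + 0.02268 + 0.19872 + 0.00294 = 0.29961.
So 1 − D = 0.70039, i.e. 0.700 to 3 decimal places.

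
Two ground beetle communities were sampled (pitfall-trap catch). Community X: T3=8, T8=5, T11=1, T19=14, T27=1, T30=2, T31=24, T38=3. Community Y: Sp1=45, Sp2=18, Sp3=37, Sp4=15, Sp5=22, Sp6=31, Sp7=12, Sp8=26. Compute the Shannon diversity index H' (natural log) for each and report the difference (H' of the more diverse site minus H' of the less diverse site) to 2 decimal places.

Community X: N=58, proportions 0.1379, 0.0862, 0.0172, 0.2414, 0.0172, 0.0345, 0.4138, 0.0517, giving H' = 1.6021 (working shown to 4 dp, full precision carried).
Community Y: N=206, proportions 0.2184, 0.0874, 0.1796, 0.0728, 0.1068, 0.1505, 0.0583, 0.1262, giving H' = 1.9952.
Difference = |1.6021 − 1.9952| = 0.3931, i.e. 0.39 to 2 decimal places.

0.39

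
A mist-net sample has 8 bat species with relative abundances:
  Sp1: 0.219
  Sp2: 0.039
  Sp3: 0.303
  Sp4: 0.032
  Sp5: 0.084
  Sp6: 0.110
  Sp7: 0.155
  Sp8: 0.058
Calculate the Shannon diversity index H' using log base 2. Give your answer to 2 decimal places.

2.65

Each pᵢ log₂ pᵢ term (working shown to 4 dp, full precision carried): 0.219×(-2.1910)=-0.4798, 0.039×(-4.6804)=-0.1825, 0.303×(-1.7226)=-0.5220, 0.032×(-4.9658)=-0.1589, 0.084×(-3.5735)=-0.3002, 0.11×(-3.1844)=-0.3503, 0.155×(-2.6897)=-0.4169, 0.058×(-4.1078)=-0.2383.
Sum = -2.6488, so H' = 2.65.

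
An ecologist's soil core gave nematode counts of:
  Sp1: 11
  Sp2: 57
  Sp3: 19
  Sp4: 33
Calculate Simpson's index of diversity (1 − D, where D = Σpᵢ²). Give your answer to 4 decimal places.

0.6653

Total N = 11+57+19+33 = 120, so the proportions are 0.091667, 0.475, 0.158333, 0.275 (working shown to 6 dp, full precision carried).
D = 0.091667² + 0.475² + 0.158333² + 0.275² = 0.008403 + 0.225625 + 0.025069 + 0.075625 = 0.334722.
So 1 − D = 0.665278, i.e. 0.6653 to 4 decimal places.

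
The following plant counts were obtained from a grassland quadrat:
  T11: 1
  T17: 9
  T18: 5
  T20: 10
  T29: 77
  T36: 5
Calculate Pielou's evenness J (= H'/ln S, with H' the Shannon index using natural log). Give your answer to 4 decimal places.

Total N = 1+9+5+10+77+5 = 107, so the proportions are 0.009346, 0.084112, 0.046729, 0.093458, 0.719626, 0.046729 (working shown to 6 dp, full precision carried).
H' = −Σ pᵢ ln pᵢ = −((-0.043671) + (-0.208228) + (-0.143149) + (-0.221518) + (-0.236774) + (-0.143149)) = 0.996490.
With S = 6 species, ln S = 1.791759, so J = 0.996490/1.791759 = 0.556152, i.e. 0.5562 to 4 decimal places.

0.5562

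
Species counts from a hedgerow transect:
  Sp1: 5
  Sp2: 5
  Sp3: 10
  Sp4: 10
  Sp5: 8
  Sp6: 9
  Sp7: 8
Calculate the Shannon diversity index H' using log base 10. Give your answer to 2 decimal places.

0.83

Total N = 5+5+10+10+8+9+8 = 55, so the proportions are 0.0909, 0.0909, 0.1818, 0.1818, 0.1455, 0.1636, 0.1455 (working shown to 4 dp, full precision carried).
Each pᵢ log₁₀ pᵢ term: 0.0909×(-1.0414)=-0.0947, 0.0909×(-1.0414)=-0.0947, 0.1818×(-0.7404)=-0.1346, 0.1818×(-0.7404)=-0.1346, 0.1455×(-0.8373)=-0.1218, 0.1636×(-0.7861)=-0.1286, 0.1455×(-0.8373)=-0.1218.
Sum = -0.8308, so H' = 0.83.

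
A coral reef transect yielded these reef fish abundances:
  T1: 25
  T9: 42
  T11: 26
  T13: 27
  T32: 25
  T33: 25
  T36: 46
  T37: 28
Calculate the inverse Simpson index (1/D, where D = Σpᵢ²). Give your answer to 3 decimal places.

7.494

Total N = 25+42+26+27+25+25+46+28 = 244, so the proportions are 0.102459, 0.1721311, 0.1065574, 0.1106557, 0.102459, 0.102459, 0.1885246, 0.1147541 (working shown to 7 dp, full precision carried).
D = 0.102459² + 0.1721311² + 0.1065574² + 0.1106557² + 0.102459² + 0.102459² + 0.1885246² + 0.1147541² = 0.0104979 + 0.0296291 + 0.0113545 + 0.0122447 + 0.0104979 + 0.0104979 + 0.0355415 + 0.0131685 = 0.1334319.
So 1/D = 7.49446, i.e. 7.494 to 3 decimal places.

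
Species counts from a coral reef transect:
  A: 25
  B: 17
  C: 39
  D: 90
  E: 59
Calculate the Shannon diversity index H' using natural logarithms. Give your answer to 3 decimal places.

Total N = 25+17+39+90+59 = 230, so the proportions are 0.1087, 0.07391, 0.16957, 0.3913, 0.25652 (working shown to 5 dp, full precision carried).
Each pᵢ ln pᵢ term: 0.1087×(-2.21920)=-0.24122, 0.07391×(-2.60487)=-0.19253, 0.16957×(-1.77452)=-0.30090, 0.3913×(-0.93827)=-0.36715, 0.25652×(-1.36054)=-0.34901.
Sum = -1.45081, so H' = 1.451.

1.451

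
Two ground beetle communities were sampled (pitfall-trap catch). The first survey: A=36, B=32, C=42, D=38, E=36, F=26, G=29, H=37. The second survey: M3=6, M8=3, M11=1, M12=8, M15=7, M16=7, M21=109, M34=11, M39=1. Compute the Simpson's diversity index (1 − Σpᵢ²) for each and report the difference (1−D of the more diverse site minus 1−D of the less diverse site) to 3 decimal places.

0.394

The first survey: N=276, proportions 0.13043, 0.11594, 0.15217, 0.13768, 0.13043, 0.0942, 0.10507, 0.13406, giving 1−D = 0.87253 (working shown to 5 dp, full precision carried).
The second survey: N=153, proportions 0.03922, 0.01961, 0.00654, 0.05229, 0.04575, 0.04575, 0.71242, 0.0719, 0.00654, giving 1−D = 0.47836.
Difference = |0.87253 − 0.47836| = 0.39417, i.e. 0.394 to 3 decimal places.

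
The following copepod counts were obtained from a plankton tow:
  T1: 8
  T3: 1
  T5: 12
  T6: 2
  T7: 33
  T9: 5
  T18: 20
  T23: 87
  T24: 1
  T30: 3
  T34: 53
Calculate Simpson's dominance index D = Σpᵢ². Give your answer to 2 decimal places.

0.24

Total N = 8+1+12+2+33+5+20+87+1+3+53 = 225, so the proportions are 0.0356, 0.0044, 0.0533, 0.0089, 0.1467, 0.0222, 0.0889, 0.3867, 0.0044, 0.0133, 0.2356 (working shown to 4 dp, full precision carried).
D = 0.0356² + 0.0044² + 0.0533² + 0.0089² + 0.1467² + 0.0222² + 0.0889² + 0.3867² + 0.0044² + 0.0133² + 0.2356² = 0.0013 + 0.0000 + 0.0028 + 0.0001 + 0.0215 + 0.0005 + 0.0079 + 0.1495 + 0.0000 + 0.0002 + 0.0555 = 0.2393.
To 2 decimal places, D = 0.24.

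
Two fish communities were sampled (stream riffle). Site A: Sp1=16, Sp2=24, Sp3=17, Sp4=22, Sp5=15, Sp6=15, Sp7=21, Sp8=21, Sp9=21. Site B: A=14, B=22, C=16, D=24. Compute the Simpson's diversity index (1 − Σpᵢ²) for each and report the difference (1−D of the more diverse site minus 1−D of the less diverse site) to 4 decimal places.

0.1476

Site A: N=172, proportions 0.093023, 0.139535, 0.098837, 0.127907, 0.087209, 0.087209, 0.122093, 0.122093, 0.122093, giving 1−D = 0.885817 (working shown to 6 dp, full precision carried).
Site B: N=76, proportions 0.184211, 0.289474, 0.210526, 0.315789, giving 1−D = 0.738227.
Difference = |0.885817 − 0.738227| = 0.147590, i.e. 0.1476 to 4 decimal places.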